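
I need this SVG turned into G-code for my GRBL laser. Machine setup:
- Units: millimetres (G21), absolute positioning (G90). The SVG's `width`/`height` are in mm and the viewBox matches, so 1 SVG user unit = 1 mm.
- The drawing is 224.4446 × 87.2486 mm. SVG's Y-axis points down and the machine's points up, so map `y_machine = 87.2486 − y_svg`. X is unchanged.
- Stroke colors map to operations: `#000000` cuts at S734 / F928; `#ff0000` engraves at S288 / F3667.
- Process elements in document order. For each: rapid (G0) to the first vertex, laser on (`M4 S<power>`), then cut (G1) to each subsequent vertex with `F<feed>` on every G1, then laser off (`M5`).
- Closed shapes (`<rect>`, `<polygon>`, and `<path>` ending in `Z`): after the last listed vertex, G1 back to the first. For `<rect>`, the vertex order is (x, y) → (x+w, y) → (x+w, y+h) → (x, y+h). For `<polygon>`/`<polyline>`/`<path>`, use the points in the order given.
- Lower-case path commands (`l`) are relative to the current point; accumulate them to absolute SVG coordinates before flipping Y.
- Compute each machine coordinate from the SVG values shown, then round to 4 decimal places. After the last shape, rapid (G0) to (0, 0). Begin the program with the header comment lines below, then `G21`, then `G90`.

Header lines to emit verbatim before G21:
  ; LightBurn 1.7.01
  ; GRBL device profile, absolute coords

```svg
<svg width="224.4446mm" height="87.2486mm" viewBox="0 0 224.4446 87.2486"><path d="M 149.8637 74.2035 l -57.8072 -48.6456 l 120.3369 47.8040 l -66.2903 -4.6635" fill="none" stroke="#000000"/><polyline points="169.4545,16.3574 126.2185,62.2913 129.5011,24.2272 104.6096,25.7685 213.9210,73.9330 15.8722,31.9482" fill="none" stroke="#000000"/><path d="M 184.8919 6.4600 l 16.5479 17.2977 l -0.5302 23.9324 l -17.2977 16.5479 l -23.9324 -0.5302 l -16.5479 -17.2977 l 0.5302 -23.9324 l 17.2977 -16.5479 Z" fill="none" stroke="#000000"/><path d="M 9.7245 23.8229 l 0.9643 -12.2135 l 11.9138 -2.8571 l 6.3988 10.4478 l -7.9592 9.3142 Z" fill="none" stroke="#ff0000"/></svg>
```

; LightBurn 1.7.01
; GRBL device profile, absolute coords
G21
G90
G0 X149.8637 Y13.0451
M4 S734
G1 X92.0565 Y61.6907 F928
G1 X212.3934 Y13.8867 F928
G1 X146.1031 Y18.5502 F928
M5
G0 X169.4545 Y70.8912
M4 S734
G1 X126.2185 Y24.9573 F928
G1 X129.5011 Y63.0214 F928
G1 X104.6096 Y61.4801 F928
G1 X213.9210 Y13.3156 F928
G1 X15.8722 Y55.3004 F928
M5
G0 X184.8919 Y80.7886
M4 S734
G1 X201.4398 Y63.4909 F928
G1 X200.9096 Y39.5585 F928
G1 X183.6119 Y23.0106 F928
G1 X159.6795 Y23.5408 F928
G1 X143.1316 Y40.8385 F928
G1 X143.6618 Y64.7709 F928
G1 X160.9595 Y81.3188 F928
G1 X184.8919 Y80.7886 F928
M5
G0 X9.7245 Y63.4257
M4 S288
G1 X10.6888 Y75.6392 F3667
G1 X22.6026 Y78.4963 F3667
G1 X29.0014 Y68.0485 F3667
G1 X21.0422 Y58.7343 F3667
G1 X9.7245 Y63.4257 F3667
M5
G0 X0.0000 Y0.0000

1 u = 1 mm; y_m = 87.2486 − y.

[1] `<path>` open polyline, #000000→cut S734 F928: (149.8637,13.0451) → (92.0565,61.6907) → (212.3934,13.8867) → (146.1031,18.5502)

[2] `<polyline>` open polyline, #000000→cut S734 F928: (169.4545,70.8912) → (126.2185,24.9573) → (129.5011,63.0214) → (104.6096,61.4801) → (213.9210,13.3156) → (15.8722,55.3004)

[3] `<path>` regular polygon, #000000→cut S734 F928: (184.8919,80.7886) → (201.4398,63.4909) → (200.9096,39.5585) → (183.6119,23.0106) → (159.6795,23.5408) → (143.1316,40.8385) → (143.6618,64.7709) → (160.9595,81.3188) → (184.8919,80.7886) (closed)

[4] `<path>` regular polygon, #ff0000→engrave S288 F3667: (9.7245,63.4257) → (10.6888,75.6392) → (22.6026,78.4963) → (29.0014,68.0485) → (21.0422,58.7343) → (9.7245,63.4257) (closed)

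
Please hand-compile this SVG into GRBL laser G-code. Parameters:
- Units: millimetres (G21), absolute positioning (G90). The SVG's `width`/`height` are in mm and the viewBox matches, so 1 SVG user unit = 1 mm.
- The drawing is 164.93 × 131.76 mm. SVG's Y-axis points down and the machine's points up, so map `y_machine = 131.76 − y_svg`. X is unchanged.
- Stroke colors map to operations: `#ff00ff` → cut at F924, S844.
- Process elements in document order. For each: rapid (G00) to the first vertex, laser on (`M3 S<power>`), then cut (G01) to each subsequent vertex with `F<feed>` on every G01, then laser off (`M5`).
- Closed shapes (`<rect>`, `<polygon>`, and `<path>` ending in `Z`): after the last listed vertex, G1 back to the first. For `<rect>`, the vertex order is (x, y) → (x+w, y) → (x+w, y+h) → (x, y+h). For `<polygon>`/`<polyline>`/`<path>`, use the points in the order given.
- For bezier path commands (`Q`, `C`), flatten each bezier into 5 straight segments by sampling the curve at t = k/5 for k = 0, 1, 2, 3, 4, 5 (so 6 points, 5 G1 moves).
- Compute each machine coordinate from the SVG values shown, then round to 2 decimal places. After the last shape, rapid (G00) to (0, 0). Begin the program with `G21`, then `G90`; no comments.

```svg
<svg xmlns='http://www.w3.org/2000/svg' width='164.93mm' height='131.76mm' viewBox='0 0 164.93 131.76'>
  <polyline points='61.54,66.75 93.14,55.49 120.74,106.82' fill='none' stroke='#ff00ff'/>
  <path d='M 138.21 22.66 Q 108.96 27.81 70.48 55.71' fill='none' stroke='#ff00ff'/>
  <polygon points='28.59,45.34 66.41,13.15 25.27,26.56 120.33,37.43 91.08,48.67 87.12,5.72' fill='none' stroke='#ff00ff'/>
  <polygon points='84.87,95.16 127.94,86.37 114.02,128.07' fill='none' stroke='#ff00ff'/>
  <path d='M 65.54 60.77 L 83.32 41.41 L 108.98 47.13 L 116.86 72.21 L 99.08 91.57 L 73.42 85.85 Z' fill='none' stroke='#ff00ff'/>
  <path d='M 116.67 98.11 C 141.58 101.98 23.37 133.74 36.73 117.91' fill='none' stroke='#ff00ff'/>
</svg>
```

G21
G90
G00 X61.54 Y65.01
M3 S844
G01 X93.14 Y76.27 F924
G01 X120.74 Y24.94 F924
M5
G00 X138.21 Y109.10
M3 S844
G01 X126.14 Y106.13 F924
G01 X113.33 Y101.34 F924
G01 X99.79 Y94.73 F924
G01 X85.50 Y86.30 F924
G01 X70.48 Y76.05 F924
M5
G00 X28.59 Y86.42
M3 S844
G01 X66.41 Y118.61 F924
G01 X25.27 Y105.20 F924
G01 X120.33 Y94.33 F924
G01 X91.08 Y83.09 F924
G01 X87.12 Y126.04 F924
G01 X28.59 Y86.42 F924
M5
G00 X84.87 Y36.60
M3 S844
G01 X127.94 Y45.39 F924
G01 X114.02 Y3.69 F924
G01 X84.87 Y36.60 F924
M5
G00 X65.54 Y70.99
M3 S844
G01 X83.32 Y90.35 F924
G01 X108.98 Y84.63 F924
G01 X116.86 Y59.55 F924
G01 X99.08 Y40.19 F924
G01 X73.42 Y45.91 F924
G01 X65.54 Y70.99 F924
M5
G00 X116.67 Y33.65
M3 S844
G01 X116.64 Y28.59 F924
G01 X95.44 Y20.45 F924
G01 X66.27 Y12.87 F924
G01 X42.30 Y9.46 F924
G01 X36.73 Y13.85 F924
M5
G00 X0.00 Y0.00

viewBox `0 0 164.93 131.76` with mm width/height → 1 unit = 1 mm. Flip: y_m = 131.76 − y_svg.

**Shape 1** — `<polyline>` open polyline, stroke `#ff00ff` → cut (S844, F924). Machine vertices: (61.54,65.01) → (93.14,76.27) → (120.74,24.94). Open path.

**Shape 2** — `<path>` quadratic bezier, stroke `#ff00ff` → cut (S844, F924). Control points (SVG): P0=(138.21,22.66), P1=(108.96,27.81), P2=(70.48,55.71); sampled at t=k/5. Machine vertices: (138.21,109.10) → (126.14,106.13) → (113.33,101.34) → (99.79,94.73) → (85.50,86.30) → (70.48,76.05). Open path.

**Shape 3** — `<polygon>` closed polygon, stroke `#ff00ff` → cut (S844, F924). Machine vertices: (28.59,86.42) → (66.41,118.61) → (25.27,105.20) → (120.33,94.33) → (91.08,83.09) → (87.12,126.04) → (28.59,86.42). Closed: final G1 returns to the first vertex.

**Shape 4** — `<polygon>` regular polygon, stroke `#ff00ff` → cut (S844, F924). Machine vertices: (84.87,36.60) → (127.94,45.39) → (114.02,3.69) → (84.87,36.60). Closed: final G1 returns to the first vertex.

**Shape 5** — `<path>` regular polygon, stroke `#ff00ff` → cut (S844, F924). Machine vertices: (65.54,70.99) → (83.32,90.35) → (108.98,84.63) → (116.86,59.55) → (99.08,40.19) → (73.42,45.91) → (65.54,70.99). Closed: final G1 returns to the first vertex.

**Shape 6** — `<path>` cubic bezier, stroke `#ff00ff` → cut (S844, F924). Control points (SVG): P0=(116.67,98.11), P1=(141.58,101.98), P2=(23.37,133.74), P3=(36.73,117.91); sampled at t=k/5. Machine vertices: (116.67,33.65) → (116.64,28.59) → (95.44,20.45) → (66.27,12.87) → (42.30,9.46) → (36.73,13.85). Open path.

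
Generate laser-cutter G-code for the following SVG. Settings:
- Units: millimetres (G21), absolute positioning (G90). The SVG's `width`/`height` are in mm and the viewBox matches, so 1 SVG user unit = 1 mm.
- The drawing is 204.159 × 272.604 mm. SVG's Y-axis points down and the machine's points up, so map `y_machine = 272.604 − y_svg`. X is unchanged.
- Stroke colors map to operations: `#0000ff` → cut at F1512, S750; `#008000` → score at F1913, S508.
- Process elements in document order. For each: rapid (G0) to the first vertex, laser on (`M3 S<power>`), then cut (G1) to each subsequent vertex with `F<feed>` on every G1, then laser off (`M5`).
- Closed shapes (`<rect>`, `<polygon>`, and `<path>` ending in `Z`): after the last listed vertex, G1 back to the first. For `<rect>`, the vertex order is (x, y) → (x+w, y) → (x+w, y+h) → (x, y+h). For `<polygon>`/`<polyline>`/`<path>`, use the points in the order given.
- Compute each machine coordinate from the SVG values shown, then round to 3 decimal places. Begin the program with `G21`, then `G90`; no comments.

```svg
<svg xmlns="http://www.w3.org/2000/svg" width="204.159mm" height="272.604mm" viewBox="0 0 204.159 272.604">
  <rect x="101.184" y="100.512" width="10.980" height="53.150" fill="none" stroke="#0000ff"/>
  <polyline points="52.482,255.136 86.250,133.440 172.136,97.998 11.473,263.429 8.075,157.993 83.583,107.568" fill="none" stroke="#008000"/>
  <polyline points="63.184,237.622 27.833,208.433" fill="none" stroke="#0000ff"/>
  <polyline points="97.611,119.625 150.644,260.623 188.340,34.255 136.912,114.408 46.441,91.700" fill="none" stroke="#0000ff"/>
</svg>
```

viewBox `0 0 204.159 272.604` with mm width/height → 1 unit = 1 mm. Flip: y_m = 272.604 − y_svg.

**Shape 1** — `<rect>` rectangle, stroke `#0000ff` → cut (S750, F1512). Machine vertices: (101.184,172.092) → (112.164,172.092) → (112.164,118.942) → (101.184,118.942) → (101.184,172.092). Closed: final G1 returns to the first vertex.

**Shape 2** — `<polyline>` open polyline, stroke `#008000` → score (S508, F1913). Machine vertices: (52.482,17.468) → (86.250,139.164) → (172.136,174.606) → (11.473,9.175) → (8.075,114.611) → (83.583,165.036). Open path.

**Shape 3** — `<polyline>` line segment, stroke `#0000ff` → cut (S750, F1512). Machine vertices: (63.184,34.982) → (27.833,64.171). Open path.

**Shape 4** — `<polyline>` open polyline, stroke `#0000ff` → cut (S750, F1512). Machine vertices: (97.611,152.979) → (150.644,11.981) → (188.340,238.349) → (136.912,158.196) → (46.441,180.904). Open path.

G21
G90
G0 X101.184 Y172.092
M3 S750
G1 X112.164 Y172.092 F1512
G1 X112.164 Y118.942 F1512
G1 X101.184 Y118.942 F1512
G1 X101.184 Y172.092 F1512
M5
G0 X52.482 Y17.468
M3 S508
G1 X86.250 Y139.164 F1913
G1 X172.136 Y174.606 F1913
G1 X11.473 Y9.175 F1913
G1 X8.075 Y114.611 F1913
G1 X83.583 Y165.036 F1913
M5
G0 X63.184 Y34.982
M3 S750
G1 X27.833 Y64.171 F1512
M5
G0 X97.611 Y152.979
M3 S750
G1 X150.644 Y11.981 F1512
G1 X188.340 Y238.349 F1512
G1 X136.912 Y158.196 F1512
G1 X46.441 Y180.904 F1512
M5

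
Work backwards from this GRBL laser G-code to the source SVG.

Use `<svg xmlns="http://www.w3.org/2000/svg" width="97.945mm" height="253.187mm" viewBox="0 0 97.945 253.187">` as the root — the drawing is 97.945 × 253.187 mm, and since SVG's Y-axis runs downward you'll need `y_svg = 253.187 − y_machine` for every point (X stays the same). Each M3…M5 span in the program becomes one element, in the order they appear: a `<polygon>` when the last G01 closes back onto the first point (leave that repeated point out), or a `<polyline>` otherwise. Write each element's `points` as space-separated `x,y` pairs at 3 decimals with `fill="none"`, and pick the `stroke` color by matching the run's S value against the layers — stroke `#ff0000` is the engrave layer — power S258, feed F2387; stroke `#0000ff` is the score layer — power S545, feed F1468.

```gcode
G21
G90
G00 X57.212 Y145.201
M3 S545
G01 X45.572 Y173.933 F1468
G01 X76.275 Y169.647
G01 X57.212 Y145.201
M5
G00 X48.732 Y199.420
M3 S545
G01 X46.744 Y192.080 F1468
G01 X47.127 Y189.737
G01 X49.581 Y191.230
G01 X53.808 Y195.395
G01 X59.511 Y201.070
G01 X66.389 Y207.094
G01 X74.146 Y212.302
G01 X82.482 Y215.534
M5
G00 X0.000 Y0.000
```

<svg xmlns="http://www.w3.org/2000/svg" width="97.945mm" height="253.187mm" viewBox="0 0 97.945 253.187">
  <polygon points="57.212,107.986 45.572,79.254 76.275,83.540" fill="none" stroke="#0000ff"/>
  <polyline points="48.732,53.767 46.744,61.107 47.127,63.450 49.581,61.957 53.808,57.792 59.511,52.117 66.389,46.093 74.146,40.885 82.482,37.653" fill="none" stroke="#0000ff"/>
</svg>

y_svg = 253.187 − y_m. Every run uses S545, so all elements get stroke `#0000ff` (score).

[1] closed run; points: 57.212,107.986 45.572,79.254 76.275,83.540

[2] open run; points: 48.732,53.767 46.744,61.107 47.127,63.450 49.581,61.957 53.808,57.792 59.511,52.117 66.389,46.093 74.146,40.885 82.482,37.653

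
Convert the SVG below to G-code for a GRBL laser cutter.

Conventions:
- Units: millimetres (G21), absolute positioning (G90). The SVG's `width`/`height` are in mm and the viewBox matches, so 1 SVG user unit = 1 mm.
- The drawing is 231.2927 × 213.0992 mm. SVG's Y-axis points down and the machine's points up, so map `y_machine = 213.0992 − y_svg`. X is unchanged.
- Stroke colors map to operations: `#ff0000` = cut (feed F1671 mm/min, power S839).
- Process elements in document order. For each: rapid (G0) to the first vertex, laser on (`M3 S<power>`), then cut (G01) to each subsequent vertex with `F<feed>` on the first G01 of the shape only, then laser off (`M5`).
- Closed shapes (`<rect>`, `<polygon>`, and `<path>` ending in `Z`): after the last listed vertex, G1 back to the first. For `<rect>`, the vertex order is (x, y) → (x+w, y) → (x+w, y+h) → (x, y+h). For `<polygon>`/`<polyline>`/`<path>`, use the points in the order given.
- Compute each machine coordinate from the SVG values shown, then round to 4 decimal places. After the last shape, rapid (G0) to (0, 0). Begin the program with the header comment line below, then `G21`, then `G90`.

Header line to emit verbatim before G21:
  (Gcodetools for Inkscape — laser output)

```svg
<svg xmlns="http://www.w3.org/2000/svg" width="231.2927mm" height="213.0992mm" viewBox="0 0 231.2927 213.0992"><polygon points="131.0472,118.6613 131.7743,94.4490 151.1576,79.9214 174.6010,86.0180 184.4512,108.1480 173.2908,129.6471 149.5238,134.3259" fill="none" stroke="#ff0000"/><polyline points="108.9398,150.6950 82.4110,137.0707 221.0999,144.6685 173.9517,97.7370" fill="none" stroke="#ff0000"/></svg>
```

1 u = 1 mm; y_m = 213.0992 − y.

[1] `<polygon>` regular polygon, #ff0000→cut S839 F1671: (131.0472,94.4379) → (131.7743,118.6502) → (151.1576,133.1778) → (174.6010,127.0812) → (184.4512,104.9512) → (173.2908,83.4521) → (149.5238,78.7733) → (131.0472,94.4379) (closed)

[2] `<polyline>` open polyline, #ff0000→cut S839 F1671: (108.9398,62.4042) → (82.4110,76.0285) → (221.0999,68.4307) → (173.9517,115.3622)

(Gcodetools for Inkscape — laser output)
G21
G90
G0 X131.0472 Y94.4379
M3 S839
G01 X131.7743 Y118.6502 F1671
G01 X151.1576 Y133.1778
G01 X174.6010 Y127.0812
G01 X184.4512 Y104.9512
G01 X173.2908 Y83.4521
G01 X149.5238 Y78.7733
G01 X131.0472 Y94.4379
M5
G0 X108.9398 Y62.4042
M3 S839
G01 X82.4110 Y76.0285 F1671
G01 X221.0999 Y68.4307
G01 X173.9517 Y115.3622
M5
G0 X0.0000 Y0.0000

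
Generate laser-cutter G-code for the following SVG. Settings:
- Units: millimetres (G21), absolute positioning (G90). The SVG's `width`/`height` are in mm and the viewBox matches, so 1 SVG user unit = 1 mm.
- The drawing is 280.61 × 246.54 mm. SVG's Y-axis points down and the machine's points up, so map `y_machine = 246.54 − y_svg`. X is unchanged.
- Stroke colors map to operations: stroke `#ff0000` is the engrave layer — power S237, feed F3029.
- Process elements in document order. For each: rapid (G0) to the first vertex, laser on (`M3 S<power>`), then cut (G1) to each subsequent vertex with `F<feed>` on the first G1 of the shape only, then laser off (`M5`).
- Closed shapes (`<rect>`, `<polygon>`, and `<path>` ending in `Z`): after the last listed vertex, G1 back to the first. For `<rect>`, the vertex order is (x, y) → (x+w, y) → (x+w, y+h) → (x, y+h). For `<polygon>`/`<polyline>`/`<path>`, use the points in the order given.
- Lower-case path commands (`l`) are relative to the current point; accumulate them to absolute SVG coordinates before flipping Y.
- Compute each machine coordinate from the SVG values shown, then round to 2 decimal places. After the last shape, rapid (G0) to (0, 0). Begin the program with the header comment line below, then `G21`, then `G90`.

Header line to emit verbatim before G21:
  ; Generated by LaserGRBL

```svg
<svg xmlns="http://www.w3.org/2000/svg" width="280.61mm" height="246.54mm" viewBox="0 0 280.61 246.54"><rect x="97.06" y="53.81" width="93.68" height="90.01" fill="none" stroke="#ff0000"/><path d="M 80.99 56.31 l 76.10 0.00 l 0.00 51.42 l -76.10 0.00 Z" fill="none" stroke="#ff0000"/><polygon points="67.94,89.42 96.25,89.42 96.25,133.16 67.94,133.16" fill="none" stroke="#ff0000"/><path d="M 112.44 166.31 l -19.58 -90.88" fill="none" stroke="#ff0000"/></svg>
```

; Generated by LaserGRBL
G21
G90
G0 X97.06 Y192.73
M3 S237
G1 X190.74 Y192.73 F3029
G1 X190.74 Y102.72
G1 X97.06 Y102.72
G1 X97.06 Y192.73
M5
G0 X80.99 Y190.23
M3 S237
G1 X157.09 Y190.23 F3029
G1 X157.09 Y138.81
G1 X80.99 Y138.81
G1 X80.99 Y190.23
M5
G0 X67.94 Y157.12
M3 S237
G1 X96.25 Y157.12 F3029
G1 X96.25 Y113.38
G1 X67.94 Y113.38
G1 X67.94 Y157.12
M5
G0 X112.44 Y80.23
M3 S237
G1 X92.86 Y171.11 F3029
M5
G0 X0.00 Y0.00

viewBox `0 0 280.61 246.54` with mm width/height → 1 unit = 1 mm. Flip: y_m = 246.54 − y_svg.

**Shape 1** — `<rect>` rectangle, stroke `#ff0000` → engrave (S237, F3029). Machine vertices: (97.06,192.73) → (190.74,192.73) → (190.74,102.72) → (97.06,102.72) → (97.06,192.73). Closed: final G1 returns to the first vertex.

**Shape 2** — `<path>` rectangle, stroke `#ff0000` → engrave (S237, F3029). Machine vertices: (80.99,190.23) → (157.09,190.23) → (157.09,138.81) → (80.99,138.81) → (80.99,190.23). Closed: final G1 returns to the first vertex.

**Shape 3** — `<polygon>` rectangle, stroke `#ff0000` → engrave (S237, F3029). Machine vertices: (67.94,157.12) → (96.25,157.12) → (96.25,113.38) → (67.94,113.38) → (67.94,157.12). Closed: final G1 returns to the first vertex.

**Shape 4** — `<path>` line segment, stroke `#ff0000` → engrave (S237, F3029). Machine vertices: (112.44,80.23) → (92.86,171.11). Open path.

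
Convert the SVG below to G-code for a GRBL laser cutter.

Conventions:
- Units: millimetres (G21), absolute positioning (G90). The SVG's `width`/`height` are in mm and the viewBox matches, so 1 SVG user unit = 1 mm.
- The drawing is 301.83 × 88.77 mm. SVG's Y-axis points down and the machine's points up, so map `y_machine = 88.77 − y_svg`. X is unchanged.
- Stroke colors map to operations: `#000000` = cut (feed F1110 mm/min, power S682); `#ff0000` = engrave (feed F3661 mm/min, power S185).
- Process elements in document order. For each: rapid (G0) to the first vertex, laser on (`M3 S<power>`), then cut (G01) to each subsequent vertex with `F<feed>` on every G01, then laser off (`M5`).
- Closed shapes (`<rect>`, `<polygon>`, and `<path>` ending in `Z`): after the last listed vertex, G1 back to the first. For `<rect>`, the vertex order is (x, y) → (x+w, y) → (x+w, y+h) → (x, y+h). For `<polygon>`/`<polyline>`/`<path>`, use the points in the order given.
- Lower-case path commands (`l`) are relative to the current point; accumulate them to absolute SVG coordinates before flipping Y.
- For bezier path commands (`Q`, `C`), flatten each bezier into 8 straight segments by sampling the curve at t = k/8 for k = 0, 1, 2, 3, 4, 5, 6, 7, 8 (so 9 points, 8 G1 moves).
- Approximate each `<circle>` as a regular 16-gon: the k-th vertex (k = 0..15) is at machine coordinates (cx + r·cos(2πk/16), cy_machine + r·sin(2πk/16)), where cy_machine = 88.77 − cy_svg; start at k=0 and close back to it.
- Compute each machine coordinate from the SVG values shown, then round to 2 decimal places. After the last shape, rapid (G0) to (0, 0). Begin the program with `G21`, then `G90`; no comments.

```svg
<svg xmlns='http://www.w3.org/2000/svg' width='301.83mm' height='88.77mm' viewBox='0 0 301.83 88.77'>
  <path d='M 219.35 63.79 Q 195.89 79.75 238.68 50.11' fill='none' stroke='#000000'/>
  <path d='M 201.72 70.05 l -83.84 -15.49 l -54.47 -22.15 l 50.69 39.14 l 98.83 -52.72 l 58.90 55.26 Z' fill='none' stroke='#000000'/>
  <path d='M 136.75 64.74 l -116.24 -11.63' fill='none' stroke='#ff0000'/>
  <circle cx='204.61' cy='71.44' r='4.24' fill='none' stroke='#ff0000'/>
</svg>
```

G21
G90
G0 X219.35 Y24.98
M3 S682
G01 X214.52 Y21.70 F1110
G01 X211.76 Y19.85 F1110
G01 X211.07 Y19.42 F1110
G01 X212.45 Y20.42 F1110
G01 X215.90 Y22.84 F1110
G01 X221.43 Y26.69 F1110
G01 X229.02 Y31.96 F1110
G01 X238.68 Y38.66 F1110
M5
G0 X201.72 Y18.72
M3 S682
G01 X117.88 Y34.21 F1110
G01 X63.41 Y56.36 F1110
G01 X114.10 Y17.22 F1110
G01 X212.93 Y69.94 F1110
G01 X271.83 Y14.68 F1110
G01 X201.72 Y18.72 F1110
M5
G0 X136.75 Y24.03
M3 S185
G01 X20.51 Y35.66 F3661
M5
G0 X208.85 Y17.33
M3 S185
G01 X208.53 Y18.95 F3661
G01 X207.61 Y20.33 F3661
G01 X206.23 Y21.25 F3661
G01 X204.61 Y21.57 F3661
G01 X202.99 Y21.25 F3661
G01 X201.61 Y20.33 F3661
G01 X200.69 Y18.95 F3661
G01 X200.37 Y17.33 F3661
G01 X200.69 Y15.71 F3661
G01 X201.61 Y14.33 F3661
G01 X202.99 Y13.41 F3661
G01 X204.61 Y13.09 F3661
G01 X206.23 Y13.41 F3661
G01 X207.61 Y14.33 F3661
G01 X208.53 Y15.71 F3661
G01 X208.85 Y17.33 F3661
M5
G0 X0.00 Y0.00

1 u = 1 mm; y_m = 88.77 − y.

[1] `<path>` quadratic bezier, #000000→cut S682 F1110: (219.35,24.98) → (214.52,21.70) → (211.76,19.85) → (211.07,19.42) → (212.45,20.42) → (215.90,22.84) → (221.43,26.69) → (229.02,31.96) → (238.68,38.66)

[2] `<path>` closed polygon, #000000→cut S682 F1110: (201.72,18.72) → (117.88,34.21) → (63.41,56.36) → (114.10,17.22) → (212.93,69.94) → (271.83,14.68) → (201.72,18.72) (closed)

[3] `<path>` line segment, #ff0000→engrave S185 F3661: (136.75,24.03) → (20.51,35.66)

[4] `<circle>` circle, #ff0000→engrave S185 F3661: (208.85,17.33) → (208.53,18.95) → (207.61,20.33) → (206.23,21.25) → (204.61,21.57) → (202.99,21.25) → (201.61,20.33) → (200.69,18.95) → (200.37,17.33) → (200.69,15.71) → (201.61,14.33) → (202.99,13.41) → (204.61,13.09) → (206.23,13.41) → (207.61,14.33) → (208.53,15.71) → (208.85,17.33) (closed)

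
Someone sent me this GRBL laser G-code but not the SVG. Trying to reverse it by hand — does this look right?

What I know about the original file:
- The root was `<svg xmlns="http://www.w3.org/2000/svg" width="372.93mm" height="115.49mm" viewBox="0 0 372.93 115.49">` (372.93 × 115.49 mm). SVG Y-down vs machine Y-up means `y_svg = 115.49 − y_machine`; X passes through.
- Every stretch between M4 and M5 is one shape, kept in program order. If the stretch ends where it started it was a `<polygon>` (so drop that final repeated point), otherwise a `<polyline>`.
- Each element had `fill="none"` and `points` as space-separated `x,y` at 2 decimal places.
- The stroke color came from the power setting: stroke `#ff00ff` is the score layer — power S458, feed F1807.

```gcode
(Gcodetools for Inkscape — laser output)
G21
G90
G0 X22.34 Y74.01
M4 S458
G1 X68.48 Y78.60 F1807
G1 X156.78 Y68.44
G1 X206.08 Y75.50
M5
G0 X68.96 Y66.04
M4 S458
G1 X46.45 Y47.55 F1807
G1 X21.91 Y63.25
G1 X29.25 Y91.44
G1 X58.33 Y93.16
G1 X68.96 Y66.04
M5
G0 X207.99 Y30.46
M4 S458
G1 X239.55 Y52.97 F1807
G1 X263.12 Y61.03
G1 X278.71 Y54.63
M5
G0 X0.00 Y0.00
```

<svg xmlns="http://www.w3.org/2000/svg" width="372.93mm" height="115.49mm" viewBox="0 0 372.93 115.49">
  <polyline points="22.34,41.48 68.48,36.89 156.78,47.05 206.08,39.99" fill="none" stroke="#ff00ff"/>
  <polygon points="68.96,49.45 46.45,67.94 21.91,52.24 29.25,24.05 58.33,22.33" fill="none" stroke="#ff00ff"/>
  <polyline points="207.99,85.03 239.55,62.52 263.12,54.46 278.71,60.86" fill="none" stroke="#ff00ff"/>
</svg>

y_svg = 115.49 − y_m. Every run uses S458, so all elements get stroke `#ff00ff` (score).

[1] open run; points: 22.34,41.48 68.48,36.89 156.78,47.05 206.08,39.99

[2] closed run; points: 68.96,49.45 46.45,67.94 21.91,52.24 29.25,24.05 58.33,22.33

[3] open run; points: 207.99,85.03 239.55,62.52 263.12,54.46 278.71,60.86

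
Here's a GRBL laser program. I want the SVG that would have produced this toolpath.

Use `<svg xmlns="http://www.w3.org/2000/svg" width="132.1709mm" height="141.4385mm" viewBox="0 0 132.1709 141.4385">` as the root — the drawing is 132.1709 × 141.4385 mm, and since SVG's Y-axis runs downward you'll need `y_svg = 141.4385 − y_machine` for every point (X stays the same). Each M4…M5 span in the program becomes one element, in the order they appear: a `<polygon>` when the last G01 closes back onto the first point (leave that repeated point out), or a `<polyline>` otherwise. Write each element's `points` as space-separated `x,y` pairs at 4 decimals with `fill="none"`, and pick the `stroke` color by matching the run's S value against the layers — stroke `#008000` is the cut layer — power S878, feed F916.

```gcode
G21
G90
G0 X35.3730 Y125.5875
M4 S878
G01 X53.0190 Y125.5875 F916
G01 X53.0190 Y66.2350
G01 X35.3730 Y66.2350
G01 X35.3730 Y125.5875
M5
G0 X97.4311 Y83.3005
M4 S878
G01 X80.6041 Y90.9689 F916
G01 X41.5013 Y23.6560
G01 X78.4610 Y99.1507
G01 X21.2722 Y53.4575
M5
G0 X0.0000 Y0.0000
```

<svg xmlns="http://www.w3.org/2000/svg" width="132.1709mm" height="141.4385mm" viewBox="0 0 132.1709 141.4385">
  <polygon points="35.3730,15.8510 53.0190,15.8510 53.0190,75.2035 35.3730,75.2035" fill="none" stroke="#008000"/>
  <polyline points="97.4311,58.1380 80.6041,50.4696 41.5013,117.7825 78.4610,42.2878 21.2722,87.9810" fill="none" stroke="#008000"/>
</svg>

y_svg = 141.4385 − y_m. Every run uses S878, so all elements get stroke `#008000` (cut).

[1] closed run; points: 35.3730,15.8510 53.0190,15.8510 53.0190,75.2035 35.3730,75.2035

[2] open run; points: 97.4311,58.1380 80.6041,50.4696 41.5013,117.7825 78.4610,42.2878 21.2722,87.9810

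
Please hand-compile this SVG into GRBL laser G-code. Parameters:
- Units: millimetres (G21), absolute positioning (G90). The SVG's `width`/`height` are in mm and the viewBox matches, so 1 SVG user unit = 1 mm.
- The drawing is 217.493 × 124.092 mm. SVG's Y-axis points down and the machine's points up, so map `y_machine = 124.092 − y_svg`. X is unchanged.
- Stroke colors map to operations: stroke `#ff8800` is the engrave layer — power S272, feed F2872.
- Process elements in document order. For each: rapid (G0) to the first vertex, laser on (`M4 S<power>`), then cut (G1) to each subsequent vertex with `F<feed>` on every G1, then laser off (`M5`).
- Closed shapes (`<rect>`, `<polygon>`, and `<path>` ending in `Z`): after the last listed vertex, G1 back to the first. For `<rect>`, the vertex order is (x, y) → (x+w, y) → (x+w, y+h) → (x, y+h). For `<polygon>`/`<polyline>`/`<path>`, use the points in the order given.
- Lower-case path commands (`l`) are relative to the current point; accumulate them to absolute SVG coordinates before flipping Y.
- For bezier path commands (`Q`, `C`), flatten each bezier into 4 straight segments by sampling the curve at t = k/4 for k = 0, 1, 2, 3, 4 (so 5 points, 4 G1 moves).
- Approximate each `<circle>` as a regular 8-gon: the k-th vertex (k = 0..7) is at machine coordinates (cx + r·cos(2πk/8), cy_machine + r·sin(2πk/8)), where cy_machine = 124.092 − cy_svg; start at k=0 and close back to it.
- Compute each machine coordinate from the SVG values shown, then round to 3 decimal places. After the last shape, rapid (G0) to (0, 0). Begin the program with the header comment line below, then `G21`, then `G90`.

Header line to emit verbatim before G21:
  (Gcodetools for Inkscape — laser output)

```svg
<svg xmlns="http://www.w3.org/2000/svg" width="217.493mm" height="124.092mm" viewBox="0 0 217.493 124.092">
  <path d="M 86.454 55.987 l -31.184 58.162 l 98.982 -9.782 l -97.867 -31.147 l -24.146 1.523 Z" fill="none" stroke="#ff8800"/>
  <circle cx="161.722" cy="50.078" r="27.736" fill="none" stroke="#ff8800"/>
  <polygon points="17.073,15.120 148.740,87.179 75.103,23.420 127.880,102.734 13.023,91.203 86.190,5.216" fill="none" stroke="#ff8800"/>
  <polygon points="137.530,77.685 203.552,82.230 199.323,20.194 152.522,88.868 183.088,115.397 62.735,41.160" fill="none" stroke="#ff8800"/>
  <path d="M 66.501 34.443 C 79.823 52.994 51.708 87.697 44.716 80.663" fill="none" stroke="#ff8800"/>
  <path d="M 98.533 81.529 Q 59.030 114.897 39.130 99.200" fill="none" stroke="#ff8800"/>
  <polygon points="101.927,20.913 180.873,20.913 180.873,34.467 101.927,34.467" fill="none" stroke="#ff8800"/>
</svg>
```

1 u = 1 mm; y_m = 124.092 − y.

[1] `<path>` closed polygon, #ff8800→engrave S272 F2872: (86.454,68.105) → (55.270,9.943) → (154.252,19.725) → (56.385,50.872) → (32.239,49.349) → (86.454,68.105) (closed)

[2] `<circle>` circle, #ff8800→engrave S272 F2872: (189.458,74.014) → (181.334,93.626) → (161.722,101.750) → (142.110,93.626) → (133.986,74.014) → (142.110,54.402) → (161.722,46.278) → (181.334,54.402) → (189.458,74.014) (closed)

[3] `<polygon>` closed polygon, #ff8800→engrave S272 F2872: (17.073,108.972) → (148.740,36.913) → (75.103,100.672) → (127.880,21.358) → (13.023,32.889) → (86.190,118.876) → (17.073,108.972) (closed)

[4] `<polygon>` closed polygon, #ff8800→engrave S272 F2872: (137.530,46.407) → (203.552,41.862) → (199.323,103.898) → (152.522,35.224) → (183.088,8.695) → (62.735,82.932) → (137.530,46.407) (closed)

[5] `<path>` cubic bezier, #ff8800→engrave S272 F2872: (66.501,89.649) → (69.701,73.612) → (63.226,56.945) → (52.943,45.075) → (44.716,43.429)

[6] `<path>` quadratic bezier, #ff8800→engrave S272 F2872: (98.533,42.563) → (80.007,28.946) → (63.931,21.461) → (50.305,20.110) → (39.130,24.892)

[7] `<polygon>` rectangle, #ff8800→engrave S272 F2872: (101.927,103.179) → (180.873,103.179) → (180.873,89.625) → (101.927,89.625) → (101.927,103.179) (closed)

(Gcodetools for Inkscape — laser output)
G21
G90
G0 X86.454 Y68.105
M4 S272
G1 X55.270 Y9.943 F2872
G1 X154.252 Y19.725 F2872
G1 X56.385 Y50.872 F2872
G1 X32.239 Y49.349 F2872
G1 X86.454 Y68.105 F2872
M5
G0 X189.458 Y74.014
M4 S272
G1 X181.334 Y93.626 F2872
G1 X161.722 Y101.750 F2872
G1 X142.110 Y93.626 F2872
G1 X133.986 Y74.014 F2872
G1 X142.110 Y54.402 F2872
G1 X161.722 Y46.278 F2872
G1 X181.334 Y54.402 F2872
G1 X189.458 Y74.014 F2872
M5
G0 X17.073 Y108.972
M4 S272
G1 X148.740 Y36.913 F2872
G1 X75.103 Y100.672 F2872
G1 X127.880 Y21.358 F2872
G1 X13.023 Y32.889 F2872
G1 X86.190 Y118.876 F2872
G1 X17.073 Y108.972 F2872
M5
G0 X137.530 Y46.407
M4 S272
G1 X203.552 Y41.862 F2872
G1 X199.323 Y103.898 F2872
G1 X152.522 Y35.224 F2872
G1 X183.088 Y8.695 F2872
G1 X62.735 Y82.932 F2872
G1 X137.530 Y46.407 F2872
M5
G0 X66.501 Y89.649
M4 S272
G1 X69.701 Y73.612 F2872
G1 X63.226 Y56.945 F2872
G1 X52.943 Y45.075 F2872
G1 X44.716 Y43.429 F2872
M5
G0 X98.533 Y42.563
M4 S272
G1 X80.007 Y28.946 F2872
G1 X63.931 Y21.461 F2872
G1 X50.305 Y20.110 F2872
G1 X39.130 Y24.892 F2872
M5
G0 X101.927 Y103.179
M4 S272
G1 X180.873 Y103.179 F2872
G1 X180.873 Y89.625 F2872
G1 X101.927 Y89.625 F2872
G1 X101.927 Y103.179 F2872
M5
G0 X0.000 Y0.000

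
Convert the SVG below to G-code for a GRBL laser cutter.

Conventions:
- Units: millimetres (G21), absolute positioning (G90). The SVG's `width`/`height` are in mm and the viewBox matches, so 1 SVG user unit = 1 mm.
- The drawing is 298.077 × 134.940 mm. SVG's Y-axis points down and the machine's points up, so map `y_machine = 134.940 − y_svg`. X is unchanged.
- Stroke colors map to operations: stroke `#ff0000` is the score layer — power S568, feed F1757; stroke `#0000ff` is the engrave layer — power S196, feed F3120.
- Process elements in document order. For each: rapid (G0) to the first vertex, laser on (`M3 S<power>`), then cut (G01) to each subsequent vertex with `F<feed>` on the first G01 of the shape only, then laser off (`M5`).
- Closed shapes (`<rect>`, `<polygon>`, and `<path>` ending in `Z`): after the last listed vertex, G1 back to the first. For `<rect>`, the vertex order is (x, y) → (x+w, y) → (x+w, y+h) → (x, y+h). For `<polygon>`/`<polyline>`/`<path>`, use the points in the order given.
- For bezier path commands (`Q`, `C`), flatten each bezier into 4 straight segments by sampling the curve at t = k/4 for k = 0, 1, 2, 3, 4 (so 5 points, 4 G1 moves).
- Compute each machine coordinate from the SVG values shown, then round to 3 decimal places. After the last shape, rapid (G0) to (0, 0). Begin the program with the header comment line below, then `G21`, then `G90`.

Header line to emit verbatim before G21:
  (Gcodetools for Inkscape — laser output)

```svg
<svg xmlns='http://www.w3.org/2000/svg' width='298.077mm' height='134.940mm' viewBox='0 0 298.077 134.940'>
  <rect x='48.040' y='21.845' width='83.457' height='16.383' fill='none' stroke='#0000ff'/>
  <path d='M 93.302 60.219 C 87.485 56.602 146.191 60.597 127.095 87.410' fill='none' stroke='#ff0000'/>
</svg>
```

1 u = 1 mm; y_m = 134.940 − y.

[1] `<rect>` rectangle, #0000ff→engrave S196 F3120: (48.040,113.095) → (131.497,113.095) → (131.497,96.712) → (48.040,96.712) → (48.040,113.095) (closed)

[2] `<path>` cubic bezier, #ff0000→score S568 F1757: (93.302,74.721) → (98.813,75.769) → (115.178,72.537) → (129.053,63.599) → (127.095,47.530)

(Gcodetools for Inkscape — laser output)
G21
G90
G0 X48.040 Y113.095
M3 S196
G01 X131.497 Y113.095 F3120
G01 X131.497 Y96.712
G01 X48.040 Y96.712
G01 X48.040 Y113.095
M5
G0 X93.302 Y74.721
M3 S568
G01 X98.813 Y75.769 F1757
G01 X115.178 Y72.537
G01 X129.053 Y63.599
G01 X127.095 Y47.530
M5
G0 X0.000 Y0.000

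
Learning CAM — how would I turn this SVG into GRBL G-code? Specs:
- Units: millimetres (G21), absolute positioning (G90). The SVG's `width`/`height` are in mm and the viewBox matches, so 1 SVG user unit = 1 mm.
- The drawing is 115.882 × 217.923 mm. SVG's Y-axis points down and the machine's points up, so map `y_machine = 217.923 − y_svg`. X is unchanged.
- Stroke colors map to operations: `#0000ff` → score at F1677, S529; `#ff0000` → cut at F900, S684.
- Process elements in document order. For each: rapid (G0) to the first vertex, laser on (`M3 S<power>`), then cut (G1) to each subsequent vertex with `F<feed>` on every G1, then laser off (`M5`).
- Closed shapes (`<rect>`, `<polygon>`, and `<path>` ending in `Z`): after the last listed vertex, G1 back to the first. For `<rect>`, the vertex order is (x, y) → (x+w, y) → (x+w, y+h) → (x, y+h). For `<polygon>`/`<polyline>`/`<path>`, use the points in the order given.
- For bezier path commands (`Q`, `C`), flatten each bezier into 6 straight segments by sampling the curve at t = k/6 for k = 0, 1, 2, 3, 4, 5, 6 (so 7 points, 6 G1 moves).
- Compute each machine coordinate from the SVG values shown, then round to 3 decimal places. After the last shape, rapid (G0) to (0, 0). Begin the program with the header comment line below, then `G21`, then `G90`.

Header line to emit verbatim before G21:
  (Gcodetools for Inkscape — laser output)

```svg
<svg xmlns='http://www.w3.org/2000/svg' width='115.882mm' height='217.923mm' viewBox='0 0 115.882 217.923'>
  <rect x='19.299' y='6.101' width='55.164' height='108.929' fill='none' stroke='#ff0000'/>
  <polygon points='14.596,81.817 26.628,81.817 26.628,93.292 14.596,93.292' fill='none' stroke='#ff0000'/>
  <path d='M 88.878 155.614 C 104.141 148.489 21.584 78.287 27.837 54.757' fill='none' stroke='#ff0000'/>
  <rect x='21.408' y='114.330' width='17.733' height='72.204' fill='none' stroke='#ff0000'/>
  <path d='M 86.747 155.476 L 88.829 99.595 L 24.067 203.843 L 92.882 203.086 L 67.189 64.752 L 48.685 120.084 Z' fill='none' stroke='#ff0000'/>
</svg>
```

viewBox `0 0 115.882 217.923` with mm width/height → 1 unit = 1 mm. Flip: y_m = 217.923 − y_svg.

**Shape 1** — `<rect>` rectangle, stroke `#ff0000` → cut (S684, F900). Machine vertices: (19.299,211.822) → (74.463,211.822) → (74.463,102.893) → (19.299,102.893) → (19.299,211.822). Closed: final G1 returns to the first vertex.

**Shape 2** — `<polygon>` rectangle, stroke `#ff0000` → cut (S684, F900). Machine vertices: (14.596,136.106) → (26.628,136.106) → (26.628,124.631) → (14.596,124.631) → (14.596,136.106). Closed: final G1 returns to the first vertex.

**Shape 3** — `<path>` cubic bezier, stroke `#ff0000` → cut (S684, F900). Control points (SVG): P0=(88.878,155.614), P1=(104.141,148.489), P2=(21.584,78.287), P3=(27.837,54.757); sampled at t=k/6. Machine vertices: (88.878,62.309) → (89.222,70.620) → (78.447,86.395) → (61.736,106.586) → (44.275,128.143) → (31.247,148.020) → (27.837,163.166). Open path.

**Shape 4** — `<rect>` rectangle, stroke `#ff0000` → cut (S684, F900). Machine vertices: (21.408,103.593) → (39.141,103.593) → (39.141,31.389) → (21.408,31.389) → (21.408,103.593). Closed: final G1 returns to the first vertex.

**Shape 5** — `<path>` closed polygon, stroke `#ff0000` → cut (S684, F900). Machine vertices: (86.747,62.447) → (88.829,118.328) → (24.067,14.080) → (92.882,14.837) → (67.189,153.171) → (48.685,97.839) → (86.747,62.447). Closed: final G1 returns to the first vertex.

(Gcodetools for Inkscape — laser output)
G21
G90
G0 X19.299 Y211.822
M3 S684
G1 X74.463 Y211.822 F900
G1 X74.463 Y102.893 F900
G1 X19.299 Y102.893 F900
G1 X19.299 Y211.822 F900
M5
G0 X14.596 Y136.106
M3 S684
G1 X26.628 Y136.106 F900
G1 X26.628 Y124.631 F900
G1 X14.596 Y124.631 F900
G1 X14.596 Y136.106 F900
M5
G0 X88.878 Y62.309
M3 S684
G1 X89.222 Y70.620 F900
G1 X78.447 Y86.395 F900
G1 X61.736 Y106.586 F900
G1 X44.275 Y128.143 F900
G1 X31.247 Y148.020 F900
G1 X27.837 Y163.166 F900
M5
G0 X21.408 Y103.593
M3 S684
G1 X39.141 Y103.593 F900
G1 X39.141 Y31.389 F900
G1 X21.408 Y31.389 F900
G1 X21.408 Y103.593 F900
M5
G0 X86.747 Y62.447
M3 S684
G1 X88.829 Y118.328 F900
G1 X24.067 Y14.080 F900
G1 X92.882 Y14.837 F900
G1 X67.189 Y153.171 F900
G1 X48.685 Y97.839 F900
G1 X86.747 Y62.447 F900
M5
G0 X0.000 Y0.000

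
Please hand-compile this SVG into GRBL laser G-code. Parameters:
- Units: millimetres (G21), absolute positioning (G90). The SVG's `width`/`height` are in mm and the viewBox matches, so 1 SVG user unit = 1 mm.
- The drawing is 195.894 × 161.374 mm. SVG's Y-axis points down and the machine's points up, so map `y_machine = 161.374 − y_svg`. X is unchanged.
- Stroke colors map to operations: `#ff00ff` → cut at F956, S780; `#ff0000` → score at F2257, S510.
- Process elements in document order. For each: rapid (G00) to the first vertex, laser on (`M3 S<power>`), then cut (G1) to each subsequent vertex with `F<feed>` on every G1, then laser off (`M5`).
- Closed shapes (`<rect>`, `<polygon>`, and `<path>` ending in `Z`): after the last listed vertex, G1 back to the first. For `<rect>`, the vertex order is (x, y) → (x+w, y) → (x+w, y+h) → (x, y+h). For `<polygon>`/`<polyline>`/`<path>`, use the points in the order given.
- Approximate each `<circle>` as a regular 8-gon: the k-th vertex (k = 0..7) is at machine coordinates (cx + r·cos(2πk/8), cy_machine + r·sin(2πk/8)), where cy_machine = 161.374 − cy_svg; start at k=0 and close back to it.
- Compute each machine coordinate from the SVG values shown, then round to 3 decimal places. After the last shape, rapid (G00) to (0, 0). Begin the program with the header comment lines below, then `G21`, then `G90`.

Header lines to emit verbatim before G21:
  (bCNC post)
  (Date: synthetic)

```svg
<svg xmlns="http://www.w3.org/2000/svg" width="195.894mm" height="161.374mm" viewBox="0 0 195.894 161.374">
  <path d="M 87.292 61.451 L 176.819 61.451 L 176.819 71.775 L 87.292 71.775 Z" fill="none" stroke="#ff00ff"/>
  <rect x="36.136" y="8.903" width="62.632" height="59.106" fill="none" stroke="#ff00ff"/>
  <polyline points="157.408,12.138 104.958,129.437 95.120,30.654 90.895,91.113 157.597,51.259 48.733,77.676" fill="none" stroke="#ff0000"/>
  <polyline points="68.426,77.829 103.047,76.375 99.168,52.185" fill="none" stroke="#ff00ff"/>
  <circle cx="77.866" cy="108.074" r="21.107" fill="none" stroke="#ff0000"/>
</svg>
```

viewBox `0 0 195.894 161.374` with mm width/height → 1 unit = 1 mm. Flip: y_m = 161.374 − y_svg.

**Shape 1** — `<path>` rectangle, stroke `#ff00ff` → cut (S780, F956). Machine vertices: (87.292,99.923) → (176.819,99.923) → (176.819,89.599) → (87.292,89.599) → (87.292,99.923). Closed: final G1 returns to the first vertex.

**Shape 2** — `<rect>` rectangle, stroke `#ff00ff` → cut (S780, F956). Machine vertices: (36.136,152.471) → (98.768,152.471) → (98.768,93.365) → (36.136,93.365) → (36.136,152.471). Closed: final G1 returns to the first vertex.

**Shape 3** — `<polyline>` open polyline, stroke `#ff0000` → score (S510, F2257). Machine vertices: (157.408,149.236) → (104.958,31.937) → (95.120,130.720) → (90.895,70.261) → (157.597,110.115) → (48.733,83.698). Open path.

**Shape 4** — `<polyline>` open polyline, stroke `#ff00ff` → cut (S780, F956). Machine vertices: (68.426,83.545) → (103.047,84.999) → (99.168,109.189). Open path.

**Shape 5** — `<circle>` circle, stroke `#ff0000` → score (S510, F2257). Machine vertices: (98.973,53.300) → (92.791,68.225) → (77.866,74.407) → (62.941,68.225) → (56.759,53.300) → (62.941,38.375) → (77.866,32.193) → (92.791,38.375) → (98.973,53.300). Closed: final G1 returns to the first vertex.

(bCNC post)
(Date: synthetic)
G21
G90
G00 X87.292 Y99.923
M3 S780
G1 X176.819 Y99.923 F956
G1 X176.819 Y89.599 F956
G1 X87.292 Y89.599 F956
G1 X87.292 Y99.923 F956
M5
G00 X36.136 Y152.471
M3 S780
G1 X98.768 Y152.471 F956
G1 X98.768 Y93.365 F956
G1 X36.136 Y93.365 F956
G1 X36.136 Y152.471 F956
M5
G00 X157.408 Y149.236
M3 S510
G1 X104.958 Y31.937 F2257
G1 X95.120 Y130.720 F2257
G1 X90.895 Y70.261 F2257
G1 X157.597 Y110.115 F2257
G1 X48.733 Y83.698 F2257
M5
G00 X68.426 Y83.545
M3 S780
G1 X103.047 Y84.999 F956
G1 X99.168 Y109.189 F956
M5
G00 X98.973 Y53.300
M3 S510
G1 X92.791 Y68.225 F2257
G1 X77.866 Y74.407 F2257
G1 X62.941 Y68.225 F2257
G1 X56.759 Y53.300 F2257
G1 X62.941 Y38.375 F2257
G1 X77.866 Y32.193 F2257
G1 X92.791 Y38.375 F2257
G1 X98.973 Y53.300 F2257
M5
G00 X0.000 Y0.000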